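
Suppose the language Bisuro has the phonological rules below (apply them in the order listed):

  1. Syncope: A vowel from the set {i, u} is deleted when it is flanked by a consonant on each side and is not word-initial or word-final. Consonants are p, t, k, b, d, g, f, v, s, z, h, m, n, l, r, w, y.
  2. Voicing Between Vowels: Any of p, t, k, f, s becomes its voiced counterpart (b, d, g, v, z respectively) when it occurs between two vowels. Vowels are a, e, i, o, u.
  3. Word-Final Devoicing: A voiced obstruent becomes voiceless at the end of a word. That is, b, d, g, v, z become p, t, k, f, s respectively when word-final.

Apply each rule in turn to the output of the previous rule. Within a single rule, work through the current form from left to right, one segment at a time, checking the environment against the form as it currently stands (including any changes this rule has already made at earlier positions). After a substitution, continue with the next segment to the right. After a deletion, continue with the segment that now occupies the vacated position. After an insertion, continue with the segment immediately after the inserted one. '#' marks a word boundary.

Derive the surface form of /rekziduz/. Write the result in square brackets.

[rekzds]

1 Syncope: [rekziduz] → [rekzdz]
2 Voicing Between Vowels: no change — [rekzdz]
3 Word-Final Devoicing: [rekzdz] → [rekzds]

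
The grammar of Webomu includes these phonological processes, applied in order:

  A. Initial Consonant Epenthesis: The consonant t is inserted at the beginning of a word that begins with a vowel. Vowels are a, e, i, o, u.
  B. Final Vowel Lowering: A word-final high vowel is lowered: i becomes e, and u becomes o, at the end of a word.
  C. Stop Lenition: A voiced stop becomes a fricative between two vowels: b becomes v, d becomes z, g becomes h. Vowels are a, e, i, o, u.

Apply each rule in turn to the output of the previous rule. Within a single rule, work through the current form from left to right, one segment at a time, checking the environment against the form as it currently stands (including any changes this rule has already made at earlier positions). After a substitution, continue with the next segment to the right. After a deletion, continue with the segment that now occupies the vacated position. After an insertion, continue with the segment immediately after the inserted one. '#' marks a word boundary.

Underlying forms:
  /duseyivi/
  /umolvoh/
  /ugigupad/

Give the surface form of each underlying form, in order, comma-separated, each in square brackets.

[duseyive], [tumolvoh], [tuhihupad]

/duseyivi/:
  A Initial Consonant Epenthesis: no change — [duseyivi]
  B Final Vowel Lowering: [duseyivi] → [duseyive]
  C Stop Lenition: no change — [duseyive]
/umolvoh/:
  A Initial Consonant Epenthesis: [umolvoh] → [tumolvoh]
  B Final Vowel Lowering: no change — [tumolvoh]
  C Stop Lenition: no change — [tumolvoh]
/ugigupad/:
  A Initial Consonant Epenthesis: [ugigupad] → [tugigupad]
  B Final Vowel Lowering: no change — [tugigupad]
  C Stop Lenition: [tugigupad] → [tuhihupad]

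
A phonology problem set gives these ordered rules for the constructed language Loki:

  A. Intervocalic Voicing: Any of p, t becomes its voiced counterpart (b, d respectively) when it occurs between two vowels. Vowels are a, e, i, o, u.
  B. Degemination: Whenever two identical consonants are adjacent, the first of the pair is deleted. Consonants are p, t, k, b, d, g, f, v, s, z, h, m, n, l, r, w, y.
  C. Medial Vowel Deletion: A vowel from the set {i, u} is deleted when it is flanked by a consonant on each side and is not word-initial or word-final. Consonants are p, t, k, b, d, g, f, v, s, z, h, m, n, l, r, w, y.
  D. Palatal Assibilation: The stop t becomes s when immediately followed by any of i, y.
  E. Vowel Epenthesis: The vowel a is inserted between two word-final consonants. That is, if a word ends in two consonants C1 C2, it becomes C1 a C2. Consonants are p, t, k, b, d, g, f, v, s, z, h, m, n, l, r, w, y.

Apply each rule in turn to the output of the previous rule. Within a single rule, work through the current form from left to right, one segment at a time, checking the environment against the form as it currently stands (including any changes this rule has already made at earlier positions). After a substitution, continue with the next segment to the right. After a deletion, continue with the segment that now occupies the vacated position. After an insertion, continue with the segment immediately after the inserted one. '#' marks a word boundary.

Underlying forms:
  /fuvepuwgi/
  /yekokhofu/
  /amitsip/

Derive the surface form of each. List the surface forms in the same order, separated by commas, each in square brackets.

/fuvepuwgi/:
  A Intervocalic Voicing: [fuvepuwgi] → [fuvebuwgi]
  B Degemination: no change — [fuvebuwgi]
  C Medial Vowel Deletion: [fuvebuwgi] → [fvebwgi]
  D Palatal Assibilation: no change — [fvebwgi]
  E Vowel Epenthesis: no change — [fvebwgi]
/yekokhofu/:
  A Intervocalic Voicing: no change — [yekokhofu]
  B Degemination: no change — [yekokhofu]
  C Medial Vowel Deletion: no change — [yekokhofu]
  D Palatal Assibilation: no change — [yekokhofu]
  E Vowel Epenthesis: no change — [yekokhofu]
/amitsip/:
  A Intervocalic Voicing: no change — [amitsip]
  B Degemination: no change — [amitsip]
  C Medial Vowel Deletion: [amitsip] → [amtsp]
  D Palatal Assibilation: no change — [amtsp]
  E Vowel Epenthesis: [amtsp] → [amtsap]

[fvebwgi], [yekokhofu], [amtsap]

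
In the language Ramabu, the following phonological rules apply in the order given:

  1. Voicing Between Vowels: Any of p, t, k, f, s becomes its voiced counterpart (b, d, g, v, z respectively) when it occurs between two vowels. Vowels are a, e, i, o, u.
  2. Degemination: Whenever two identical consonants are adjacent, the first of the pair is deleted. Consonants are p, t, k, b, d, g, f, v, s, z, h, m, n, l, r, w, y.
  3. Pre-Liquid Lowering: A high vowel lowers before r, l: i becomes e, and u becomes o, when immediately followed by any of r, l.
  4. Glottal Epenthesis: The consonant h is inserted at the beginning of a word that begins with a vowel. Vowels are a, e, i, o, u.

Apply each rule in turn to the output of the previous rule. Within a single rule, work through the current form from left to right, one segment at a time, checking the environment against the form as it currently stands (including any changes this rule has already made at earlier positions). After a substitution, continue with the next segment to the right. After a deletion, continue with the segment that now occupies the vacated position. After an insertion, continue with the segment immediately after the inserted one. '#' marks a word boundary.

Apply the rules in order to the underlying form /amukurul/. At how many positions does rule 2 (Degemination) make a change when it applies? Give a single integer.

1 Voicing Between Vowels: [amukurul] → [amugurul]
2 Degemination: no change — [amugurul]
3 Pre-Liquid Lowering: [amugurul] → [amugorol]
4 Glottal Epenthesis: [amugorol] → [hamugorol]
Rule 2 changed 0 position(s).

0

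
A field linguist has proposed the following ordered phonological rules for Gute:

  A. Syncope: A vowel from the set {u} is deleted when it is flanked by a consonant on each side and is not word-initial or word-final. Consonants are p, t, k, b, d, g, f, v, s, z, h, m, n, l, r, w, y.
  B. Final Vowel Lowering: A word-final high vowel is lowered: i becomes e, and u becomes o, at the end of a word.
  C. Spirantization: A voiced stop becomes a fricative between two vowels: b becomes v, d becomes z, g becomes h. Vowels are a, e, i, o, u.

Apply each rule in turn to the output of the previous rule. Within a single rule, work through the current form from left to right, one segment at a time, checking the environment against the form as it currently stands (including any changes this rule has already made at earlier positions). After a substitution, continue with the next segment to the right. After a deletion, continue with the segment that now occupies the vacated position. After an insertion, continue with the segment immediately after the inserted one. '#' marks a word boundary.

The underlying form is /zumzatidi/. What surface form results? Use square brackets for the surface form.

[zmzatize]

A Syncope: [zumzatidi] → [zmzatidi]
B Final Vowel Lowering: [zmzatidi] → [zmzatide]
C Spirantization: [zmzatide] → [zmzatize]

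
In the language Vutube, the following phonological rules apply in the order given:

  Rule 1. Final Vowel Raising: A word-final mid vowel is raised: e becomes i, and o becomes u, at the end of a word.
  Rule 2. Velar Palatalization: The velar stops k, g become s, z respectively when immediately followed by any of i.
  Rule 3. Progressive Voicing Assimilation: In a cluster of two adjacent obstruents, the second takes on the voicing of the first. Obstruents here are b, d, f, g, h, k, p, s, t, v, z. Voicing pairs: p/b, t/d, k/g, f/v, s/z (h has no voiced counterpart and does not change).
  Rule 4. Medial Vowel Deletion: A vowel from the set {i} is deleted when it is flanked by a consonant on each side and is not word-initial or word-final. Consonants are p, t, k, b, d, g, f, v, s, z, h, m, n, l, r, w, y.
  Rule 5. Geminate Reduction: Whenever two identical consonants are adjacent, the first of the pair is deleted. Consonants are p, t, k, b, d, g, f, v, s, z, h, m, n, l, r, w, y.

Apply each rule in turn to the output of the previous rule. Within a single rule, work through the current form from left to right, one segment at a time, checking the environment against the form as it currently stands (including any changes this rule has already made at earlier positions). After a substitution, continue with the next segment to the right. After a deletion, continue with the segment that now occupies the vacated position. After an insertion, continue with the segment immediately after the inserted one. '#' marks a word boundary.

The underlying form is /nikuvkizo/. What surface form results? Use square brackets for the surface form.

Rule 1 Final Vowel Raising: [nikuvkizo] → [nikuvkizu]
Rule 2 Velar Palatalization: [nikuvkizu] → [nikuvsizu]
Rule 3 Progressive Voicing Assimilation: [nikuvsizu] → [nikuvzizu]
Rule 4 Medial Vowel Deletion: [nikuvzizu] → [nkuvzzu]
Rule 5 Geminate Reduction: [nkuvzzu] → [nkuvzu]

[nkuvzu]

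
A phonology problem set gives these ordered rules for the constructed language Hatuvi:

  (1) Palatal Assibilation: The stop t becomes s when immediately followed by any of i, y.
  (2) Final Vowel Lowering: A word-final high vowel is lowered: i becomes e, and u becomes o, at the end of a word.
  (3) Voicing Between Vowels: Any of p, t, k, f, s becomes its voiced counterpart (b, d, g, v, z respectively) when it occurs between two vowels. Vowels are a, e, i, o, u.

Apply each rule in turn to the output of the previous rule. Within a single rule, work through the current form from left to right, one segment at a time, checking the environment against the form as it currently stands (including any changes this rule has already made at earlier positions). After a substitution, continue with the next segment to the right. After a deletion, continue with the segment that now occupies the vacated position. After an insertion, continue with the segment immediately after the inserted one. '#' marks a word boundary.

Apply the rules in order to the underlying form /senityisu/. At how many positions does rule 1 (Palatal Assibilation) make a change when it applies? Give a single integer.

1

(1) Palatal Assibilation: [senityisu] → [senisyisu]
(2) Final Vowel Lowering: [senisyisu] → [senisyiso]
(3) Voicing Between Vowels: [senisyiso] → [senisyizo]
Rule 1 changed 1 position(s).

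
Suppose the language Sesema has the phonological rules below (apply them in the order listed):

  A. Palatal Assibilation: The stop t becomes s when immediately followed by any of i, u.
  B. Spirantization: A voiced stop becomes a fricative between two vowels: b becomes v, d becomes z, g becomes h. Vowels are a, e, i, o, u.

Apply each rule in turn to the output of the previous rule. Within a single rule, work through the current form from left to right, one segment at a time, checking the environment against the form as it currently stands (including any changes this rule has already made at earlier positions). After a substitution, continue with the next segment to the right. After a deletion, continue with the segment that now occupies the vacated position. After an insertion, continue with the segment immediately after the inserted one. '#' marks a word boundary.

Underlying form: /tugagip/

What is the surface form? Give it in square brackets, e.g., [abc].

[suhahip]

A Palatal Assibilation: [tugagip] → [sugagip]
B Spirantization: [sugagip] → [suhahip]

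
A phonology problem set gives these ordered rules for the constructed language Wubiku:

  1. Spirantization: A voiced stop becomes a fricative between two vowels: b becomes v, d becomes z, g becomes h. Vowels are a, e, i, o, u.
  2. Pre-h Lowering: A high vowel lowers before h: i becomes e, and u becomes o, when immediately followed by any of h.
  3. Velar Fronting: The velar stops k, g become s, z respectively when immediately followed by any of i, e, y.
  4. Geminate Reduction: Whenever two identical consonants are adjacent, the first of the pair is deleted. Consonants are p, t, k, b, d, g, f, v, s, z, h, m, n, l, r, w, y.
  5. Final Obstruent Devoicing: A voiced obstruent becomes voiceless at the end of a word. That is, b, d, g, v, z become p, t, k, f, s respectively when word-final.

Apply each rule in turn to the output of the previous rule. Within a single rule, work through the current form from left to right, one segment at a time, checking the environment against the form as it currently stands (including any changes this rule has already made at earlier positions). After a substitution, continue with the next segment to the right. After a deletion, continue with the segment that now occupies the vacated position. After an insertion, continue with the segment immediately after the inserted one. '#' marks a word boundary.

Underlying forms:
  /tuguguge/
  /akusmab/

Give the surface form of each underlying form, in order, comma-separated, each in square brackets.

/tuguguge/:
  1 Spirantization: [tuguguge] → [tuhuhuhe]
  2 Pre-h Lowering: [tuhuhuhe] → [tohohohe]
  3 Velar Fronting: no change — [tohohohe]
  4 Geminate Reduction: no change — [tohohohe]
  5 Final Obstruent Devoicing: no change — [tohohohe]
/akusmab/:
  1 Spirantization: no change — [akusmab]
  2 Pre-h Lowering: no change — [akusmab]
  3 Velar Fronting: no change — [akusmab]
  4 Geminate Reduction: no change — [akusmab]
  5 Final Obstruent Devoicing: [akusmab] → [akusmap]

[tohohohe], [akusmap]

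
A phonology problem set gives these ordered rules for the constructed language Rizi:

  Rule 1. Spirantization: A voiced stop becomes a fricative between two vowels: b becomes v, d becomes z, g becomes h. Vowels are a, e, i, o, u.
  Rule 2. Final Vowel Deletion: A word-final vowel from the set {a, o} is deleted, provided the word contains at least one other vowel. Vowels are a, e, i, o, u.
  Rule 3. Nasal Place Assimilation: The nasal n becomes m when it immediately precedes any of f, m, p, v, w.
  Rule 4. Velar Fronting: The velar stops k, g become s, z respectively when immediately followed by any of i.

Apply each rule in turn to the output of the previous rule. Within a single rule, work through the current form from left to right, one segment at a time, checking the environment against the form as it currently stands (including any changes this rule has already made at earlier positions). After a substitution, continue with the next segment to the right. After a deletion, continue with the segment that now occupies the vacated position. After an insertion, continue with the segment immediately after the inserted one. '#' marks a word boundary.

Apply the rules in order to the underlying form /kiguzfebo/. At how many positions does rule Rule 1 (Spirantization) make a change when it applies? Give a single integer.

Rule 1 Spirantization: [kiguzfebo] → [kihuzfevo]
Rule 2 Final Vowel Deletion: [kihuzfevo] → [kihuzfev]
Rule 3 Nasal Place Assimilation: no change — [kihuzfev]
Rule 4 Velar Fronting: [kihuzfev] → [sihuzfev]
Rule Rule 1 changed 2 position(s).

2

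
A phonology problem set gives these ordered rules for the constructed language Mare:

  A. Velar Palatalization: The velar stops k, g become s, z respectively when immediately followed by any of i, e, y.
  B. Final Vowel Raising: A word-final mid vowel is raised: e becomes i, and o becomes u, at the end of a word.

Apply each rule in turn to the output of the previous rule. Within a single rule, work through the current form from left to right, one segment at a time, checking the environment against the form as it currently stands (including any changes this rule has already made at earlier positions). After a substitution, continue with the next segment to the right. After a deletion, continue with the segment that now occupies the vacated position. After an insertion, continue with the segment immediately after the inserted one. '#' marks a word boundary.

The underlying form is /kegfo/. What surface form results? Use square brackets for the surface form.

[segfu]

A Velar Palatalization: [kegfo] → [segfo]
B Final Vowel Raising: [segfo] → [segfu]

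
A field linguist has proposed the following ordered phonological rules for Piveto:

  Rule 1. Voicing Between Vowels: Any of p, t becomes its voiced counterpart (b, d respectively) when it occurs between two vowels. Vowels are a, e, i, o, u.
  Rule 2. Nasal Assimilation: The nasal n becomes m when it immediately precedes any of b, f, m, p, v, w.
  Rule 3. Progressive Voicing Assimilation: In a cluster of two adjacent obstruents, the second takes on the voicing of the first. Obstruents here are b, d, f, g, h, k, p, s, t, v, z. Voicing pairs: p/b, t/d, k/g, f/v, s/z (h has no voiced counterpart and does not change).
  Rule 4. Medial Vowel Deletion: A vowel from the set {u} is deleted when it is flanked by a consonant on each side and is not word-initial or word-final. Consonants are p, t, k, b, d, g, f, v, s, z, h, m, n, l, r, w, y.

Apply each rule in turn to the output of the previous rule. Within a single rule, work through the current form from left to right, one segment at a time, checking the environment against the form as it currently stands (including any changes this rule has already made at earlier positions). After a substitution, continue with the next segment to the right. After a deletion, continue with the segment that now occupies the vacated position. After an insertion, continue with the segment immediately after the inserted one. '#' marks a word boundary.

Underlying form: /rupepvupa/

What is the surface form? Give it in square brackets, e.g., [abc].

[rbepfba]

Rule 1 Voicing Between Vowels: [rupepvupa] → [rubepvuba]
Rule 2 Nasal Assimilation: no change — [rubepvuba]
Rule 3 Progressive Voicing Assimilation: [rubepvuba] → [rubepfuba]
Rule 4 Medial Vowel Deletion: [rubepfuba] → [rbepfba]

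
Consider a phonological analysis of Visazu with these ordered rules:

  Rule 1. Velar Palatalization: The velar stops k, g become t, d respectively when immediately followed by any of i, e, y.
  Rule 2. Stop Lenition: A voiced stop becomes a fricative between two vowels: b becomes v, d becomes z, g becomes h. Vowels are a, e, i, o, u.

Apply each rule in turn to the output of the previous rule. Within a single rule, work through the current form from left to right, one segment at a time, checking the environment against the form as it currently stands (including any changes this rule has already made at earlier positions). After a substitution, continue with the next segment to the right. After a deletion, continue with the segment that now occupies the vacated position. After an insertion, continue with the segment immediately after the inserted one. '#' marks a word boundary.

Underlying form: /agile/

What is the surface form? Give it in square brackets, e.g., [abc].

Rule 1 Velar Palatalization: [agile] → [adile]
Rule 2 Stop Lenition: [adile] → [azile]

[azile]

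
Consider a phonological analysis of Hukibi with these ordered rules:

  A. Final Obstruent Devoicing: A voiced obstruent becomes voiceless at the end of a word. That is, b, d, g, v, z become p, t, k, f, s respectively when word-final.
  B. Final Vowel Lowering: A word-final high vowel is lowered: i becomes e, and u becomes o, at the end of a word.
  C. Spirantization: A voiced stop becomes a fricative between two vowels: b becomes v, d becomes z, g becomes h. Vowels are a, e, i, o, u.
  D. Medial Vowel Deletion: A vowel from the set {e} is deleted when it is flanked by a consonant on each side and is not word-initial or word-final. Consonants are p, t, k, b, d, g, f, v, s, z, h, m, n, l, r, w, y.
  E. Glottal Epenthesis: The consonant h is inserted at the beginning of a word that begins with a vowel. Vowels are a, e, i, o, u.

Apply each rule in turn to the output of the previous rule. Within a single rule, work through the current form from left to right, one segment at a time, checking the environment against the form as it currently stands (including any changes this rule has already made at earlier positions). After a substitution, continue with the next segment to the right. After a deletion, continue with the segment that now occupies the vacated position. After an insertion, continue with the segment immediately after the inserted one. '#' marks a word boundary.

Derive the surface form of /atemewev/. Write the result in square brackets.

[hatmwf]

A Final Obstruent Devoicing: [atemewev] → [atemewef]
B Final Vowel Lowering: no change — [atemewef]
C Spirantization: no change — [atemewef]
D Medial Vowel Deletion: [atemewef] → [atmwf]
E Glottal Epenthesis: [atmwf] → [hatmwf]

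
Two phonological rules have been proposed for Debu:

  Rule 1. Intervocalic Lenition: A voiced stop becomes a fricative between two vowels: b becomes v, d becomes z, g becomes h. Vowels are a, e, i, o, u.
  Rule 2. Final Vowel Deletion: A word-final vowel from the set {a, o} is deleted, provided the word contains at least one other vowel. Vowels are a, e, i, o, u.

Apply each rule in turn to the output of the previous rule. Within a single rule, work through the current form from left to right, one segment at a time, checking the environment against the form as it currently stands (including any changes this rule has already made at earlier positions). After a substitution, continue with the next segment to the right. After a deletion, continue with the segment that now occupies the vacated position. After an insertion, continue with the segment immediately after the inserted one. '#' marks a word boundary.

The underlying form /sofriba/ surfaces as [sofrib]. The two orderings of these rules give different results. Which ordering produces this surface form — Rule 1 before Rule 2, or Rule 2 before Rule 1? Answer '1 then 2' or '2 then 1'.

Order 1 then 2:
  1 Intervocalic Lenition: [sofriba] → [sofriva]
  2 Final Vowel Deletion: [sofriva] → [sofriv]
  result: [sofriv]
Order 2 then 1:
  2 Final Vowel Deletion: [sofriba] → [sofrib]
  1 Intervocalic Lenition: no change — [sofrib]
  result: [sofrib]

2 then 1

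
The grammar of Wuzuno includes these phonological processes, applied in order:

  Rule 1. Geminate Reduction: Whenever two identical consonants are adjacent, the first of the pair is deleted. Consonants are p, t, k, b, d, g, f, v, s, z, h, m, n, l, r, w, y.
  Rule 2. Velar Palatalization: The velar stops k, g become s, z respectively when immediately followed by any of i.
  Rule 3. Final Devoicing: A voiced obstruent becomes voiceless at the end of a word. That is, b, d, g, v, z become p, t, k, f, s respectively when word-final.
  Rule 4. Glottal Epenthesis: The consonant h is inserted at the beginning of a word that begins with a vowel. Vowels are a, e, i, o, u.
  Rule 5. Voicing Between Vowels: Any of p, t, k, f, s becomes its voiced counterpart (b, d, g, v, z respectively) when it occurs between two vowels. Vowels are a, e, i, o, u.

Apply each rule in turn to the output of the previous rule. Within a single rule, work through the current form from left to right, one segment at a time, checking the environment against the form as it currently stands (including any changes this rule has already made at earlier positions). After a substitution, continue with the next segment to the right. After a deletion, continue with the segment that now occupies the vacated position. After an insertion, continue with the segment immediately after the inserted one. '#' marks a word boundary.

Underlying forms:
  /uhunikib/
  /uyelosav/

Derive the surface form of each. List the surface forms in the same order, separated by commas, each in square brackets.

[huhunizip], [huyelozaf]

/uhunikib/:
  Rule 1 Geminate Reduction: no change — [uhunikib]
  Rule 2 Velar Palatalization: [uhunikib] → [uhunisib]
  Rule 3 Final Devoicing: [uhunisib] → [uhunisip]
  Rule 4 Glottal Epenthesis: [uhunisip] → [huhunisip]
  Rule 5 Voicing Between Vowels: [huhunisip] → [huhunizip]
/uyelosav/:
  Rule 1 Geminate Reduction: no change — [uyelosav]
  Rule 2 Velar Palatalization: no change — [uyelosav]
  Rule 3 Final Devoicing: [uyelosav] → [uyelosaf]
  Rule 4 Glottal Epenthesis: [uyelosaf] → [huyelosaf]
  Rule 5 Voicing Between Vowels: [huyelosaf] → [huyelozaf]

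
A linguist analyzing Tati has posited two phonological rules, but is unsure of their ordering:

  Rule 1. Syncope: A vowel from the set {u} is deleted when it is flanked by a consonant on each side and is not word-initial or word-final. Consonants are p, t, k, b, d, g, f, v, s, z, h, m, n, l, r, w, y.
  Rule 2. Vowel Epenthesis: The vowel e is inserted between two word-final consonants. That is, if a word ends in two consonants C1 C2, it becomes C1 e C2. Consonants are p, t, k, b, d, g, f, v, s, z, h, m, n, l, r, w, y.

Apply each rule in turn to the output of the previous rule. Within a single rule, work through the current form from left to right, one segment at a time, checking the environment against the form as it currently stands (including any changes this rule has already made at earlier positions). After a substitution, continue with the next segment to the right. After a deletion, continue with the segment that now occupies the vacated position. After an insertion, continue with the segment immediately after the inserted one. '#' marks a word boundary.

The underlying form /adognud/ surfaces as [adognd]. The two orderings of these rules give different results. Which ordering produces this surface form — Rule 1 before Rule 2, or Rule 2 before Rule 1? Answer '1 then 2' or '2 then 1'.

2 then 1

Order 1 then 2:
  1 Syncope: [adognud] → [adognd]
  2 Vowel Epenthesis: [adognd] → [adogned]
  result: [adogned]
Order 2 then 1:
  2 Vowel Epenthesis: no change — [adognud]
  1 Syncope: [adognud] → [adognd]
  result: [adognd]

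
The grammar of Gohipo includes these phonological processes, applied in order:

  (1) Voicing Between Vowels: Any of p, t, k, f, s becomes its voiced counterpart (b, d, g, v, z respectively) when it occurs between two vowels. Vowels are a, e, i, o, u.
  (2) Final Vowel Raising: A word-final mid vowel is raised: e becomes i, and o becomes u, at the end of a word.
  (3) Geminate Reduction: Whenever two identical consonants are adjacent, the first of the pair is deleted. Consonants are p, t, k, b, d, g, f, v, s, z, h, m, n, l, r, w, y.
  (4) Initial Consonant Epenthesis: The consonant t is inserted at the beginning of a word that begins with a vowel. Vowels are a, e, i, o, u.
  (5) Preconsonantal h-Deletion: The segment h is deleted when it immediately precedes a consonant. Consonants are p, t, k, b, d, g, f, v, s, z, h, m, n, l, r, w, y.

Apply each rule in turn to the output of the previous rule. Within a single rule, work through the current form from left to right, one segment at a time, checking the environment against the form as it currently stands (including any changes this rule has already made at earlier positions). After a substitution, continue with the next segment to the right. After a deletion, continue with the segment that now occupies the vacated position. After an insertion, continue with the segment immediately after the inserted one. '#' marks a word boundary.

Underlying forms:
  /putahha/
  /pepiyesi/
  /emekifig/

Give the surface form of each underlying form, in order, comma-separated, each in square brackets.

/putahha/:
  (1) Voicing Between Vowels: [putahha] → [pudahha]
  (2) Final Vowel Raising: no change — [pudahha]
  (3) Geminate Reduction: [pudahha] → [pudaha]
  (4) Initial Consonant Epenthesis: no change — [pudaha]
  (5) Preconsonantal h-Deletion: no change — [pudaha]
/pepiyesi/:
  (1) Voicing Between Vowels: [pepiyesi] → [pebiyezi]
  (2) Final Vowel Raising: no change — [pebiyezi]
  (3) Geminate Reduction: no change — [pebiyezi]
  (4) Initial Consonant Epenthesis: no change — [pebiyezi]
  (5) Preconsonantal h-Deletion: no change — [pebiyezi]
/emekifig/:
  (1) Voicing Between Vowels: [emekifig] → [emegivig]
  (2) Final Vowel Raising: no change — [emegivig]
  (3) Geminate Reduction: no change — [emegivig]
  (4) Initial Consonant Epenthesis: [emegivig] → [temegivig]
  (5) Preconsonantal h-Deletion: no change — [temegivig]

[pudaha], [pebiyezi], [temegivig]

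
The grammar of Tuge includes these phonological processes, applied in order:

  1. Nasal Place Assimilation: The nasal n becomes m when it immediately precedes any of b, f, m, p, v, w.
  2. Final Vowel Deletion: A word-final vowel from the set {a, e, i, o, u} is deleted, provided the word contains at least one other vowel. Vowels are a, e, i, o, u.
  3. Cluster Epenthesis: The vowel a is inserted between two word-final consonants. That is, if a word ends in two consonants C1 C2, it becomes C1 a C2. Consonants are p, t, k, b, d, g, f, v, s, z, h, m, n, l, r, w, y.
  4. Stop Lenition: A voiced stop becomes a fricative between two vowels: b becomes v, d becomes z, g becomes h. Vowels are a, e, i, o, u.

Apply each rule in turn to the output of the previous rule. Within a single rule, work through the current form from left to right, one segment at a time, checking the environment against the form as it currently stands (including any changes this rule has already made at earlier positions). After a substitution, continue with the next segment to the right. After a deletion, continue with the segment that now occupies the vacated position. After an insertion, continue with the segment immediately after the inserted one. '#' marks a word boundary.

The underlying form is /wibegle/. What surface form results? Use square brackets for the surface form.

1 Nasal Place Assimilation: no change — [wibegle]
2 Final Vowel Deletion: [wibegle] → [wibegl]
3 Cluster Epenthesis: [wibegl] → [wibegal]
4 Stop Lenition: [wibegal] → [wivehal]

[wivehal]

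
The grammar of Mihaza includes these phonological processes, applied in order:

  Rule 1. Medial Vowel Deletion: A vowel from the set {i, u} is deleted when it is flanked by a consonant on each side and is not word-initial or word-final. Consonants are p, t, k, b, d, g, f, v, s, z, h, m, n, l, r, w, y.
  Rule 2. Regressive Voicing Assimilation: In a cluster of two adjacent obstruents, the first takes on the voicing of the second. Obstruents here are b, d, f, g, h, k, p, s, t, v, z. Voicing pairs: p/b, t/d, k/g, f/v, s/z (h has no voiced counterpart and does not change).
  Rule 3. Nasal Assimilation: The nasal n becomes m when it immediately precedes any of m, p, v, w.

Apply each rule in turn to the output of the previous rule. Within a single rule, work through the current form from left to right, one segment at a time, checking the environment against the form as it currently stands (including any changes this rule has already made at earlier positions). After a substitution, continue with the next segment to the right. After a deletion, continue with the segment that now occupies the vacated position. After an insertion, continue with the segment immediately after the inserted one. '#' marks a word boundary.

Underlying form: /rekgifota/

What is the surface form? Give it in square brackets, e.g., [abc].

[regkfota]

Rule 1 Medial Vowel Deletion: [rekgifota] → [rekgfota]
Rule 2 Regressive Voicing Assimilation: [rekgfota] → [regkfota]
Rule 3 Nasal Assimilation: no change — [regkfota]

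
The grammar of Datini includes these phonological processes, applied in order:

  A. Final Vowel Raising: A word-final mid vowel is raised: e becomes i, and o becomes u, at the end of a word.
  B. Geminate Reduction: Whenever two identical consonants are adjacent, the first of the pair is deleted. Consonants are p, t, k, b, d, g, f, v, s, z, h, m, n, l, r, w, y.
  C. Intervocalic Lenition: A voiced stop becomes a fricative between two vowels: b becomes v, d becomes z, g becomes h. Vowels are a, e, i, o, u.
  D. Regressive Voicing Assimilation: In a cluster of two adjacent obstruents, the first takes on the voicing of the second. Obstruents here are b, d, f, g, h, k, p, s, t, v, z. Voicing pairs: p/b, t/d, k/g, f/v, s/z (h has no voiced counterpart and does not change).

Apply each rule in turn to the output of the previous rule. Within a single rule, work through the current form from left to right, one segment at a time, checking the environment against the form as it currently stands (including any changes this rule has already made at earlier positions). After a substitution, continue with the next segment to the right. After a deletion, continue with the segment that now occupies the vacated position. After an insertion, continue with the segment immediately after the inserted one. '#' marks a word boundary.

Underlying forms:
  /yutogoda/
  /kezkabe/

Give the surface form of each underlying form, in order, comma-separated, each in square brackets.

/yutogoda/:
  A Final Vowel Raising: no change — [yutogoda]
  B Geminate Reduction: no change — [yutogoda]
  C Intervocalic Lenition: [yutogoda] → [yutohoza]
  D Regressive Voicing Assimilation: no change — [yutohoza]
/kezkabe/:
  A Final Vowel Raising: [kezkabe] → [kezkabi]
  B Geminate Reduction: no change — [kezkabi]
  C Intervocalic Lenition: [kezkabi] → [kezkavi]
  D Regressive Voicing Assimilation: [kezkavi] → [keskavi]

[yutohoza], [keskavi]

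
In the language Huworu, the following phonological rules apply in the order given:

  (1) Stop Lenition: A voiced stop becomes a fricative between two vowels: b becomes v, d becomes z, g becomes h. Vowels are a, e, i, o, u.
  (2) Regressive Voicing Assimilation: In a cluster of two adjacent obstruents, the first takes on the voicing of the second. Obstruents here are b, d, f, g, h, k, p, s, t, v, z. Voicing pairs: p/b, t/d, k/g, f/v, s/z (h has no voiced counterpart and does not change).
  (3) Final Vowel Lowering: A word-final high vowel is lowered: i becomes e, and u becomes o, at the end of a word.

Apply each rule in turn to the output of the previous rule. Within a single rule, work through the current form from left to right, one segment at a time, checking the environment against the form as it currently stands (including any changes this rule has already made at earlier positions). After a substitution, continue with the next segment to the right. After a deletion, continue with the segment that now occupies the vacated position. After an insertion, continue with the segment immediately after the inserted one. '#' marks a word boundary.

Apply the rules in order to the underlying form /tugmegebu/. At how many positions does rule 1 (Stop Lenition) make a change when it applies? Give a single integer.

2

(1) Stop Lenition: [tugmegebu] → [tugmehevu]
(2) Regressive Voicing Assimilation: no change — [tugmehevu]
(3) Final Vowel Lowering: [tugmehevu] → [tugmehevo]
Rule 1 changed 2 position(s).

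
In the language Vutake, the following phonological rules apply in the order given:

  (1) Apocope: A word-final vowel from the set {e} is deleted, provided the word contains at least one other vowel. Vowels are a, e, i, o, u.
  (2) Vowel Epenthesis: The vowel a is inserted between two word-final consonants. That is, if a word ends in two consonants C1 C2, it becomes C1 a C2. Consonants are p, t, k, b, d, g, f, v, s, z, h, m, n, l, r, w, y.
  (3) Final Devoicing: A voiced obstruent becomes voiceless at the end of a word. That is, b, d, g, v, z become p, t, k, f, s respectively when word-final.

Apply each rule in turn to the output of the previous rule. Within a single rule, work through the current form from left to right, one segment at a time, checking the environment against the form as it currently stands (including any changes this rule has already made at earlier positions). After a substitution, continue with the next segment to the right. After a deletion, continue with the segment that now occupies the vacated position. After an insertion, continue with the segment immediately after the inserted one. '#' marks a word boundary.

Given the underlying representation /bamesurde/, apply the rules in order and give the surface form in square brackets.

[bamesurat]

(1) Apocope: [bamesurde] → [bamesurd]
(2) Vowel Epenthesis: [bamesurd] → [bamesurad]
(3) Final Devoicing: [bamesurad] → [bamesurat]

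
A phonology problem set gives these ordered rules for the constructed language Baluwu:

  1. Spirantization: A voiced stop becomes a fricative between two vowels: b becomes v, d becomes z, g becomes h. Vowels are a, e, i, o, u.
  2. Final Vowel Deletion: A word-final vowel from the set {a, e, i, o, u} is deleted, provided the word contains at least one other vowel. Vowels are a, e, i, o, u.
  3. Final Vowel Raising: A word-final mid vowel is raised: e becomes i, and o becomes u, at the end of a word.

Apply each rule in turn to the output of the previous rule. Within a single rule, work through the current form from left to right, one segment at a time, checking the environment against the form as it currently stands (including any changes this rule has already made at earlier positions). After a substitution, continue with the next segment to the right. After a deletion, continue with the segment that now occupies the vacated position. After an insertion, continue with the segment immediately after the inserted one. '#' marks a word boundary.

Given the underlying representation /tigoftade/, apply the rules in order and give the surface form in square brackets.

[tihoftaz]

1 Spirantization: [tigoftade] → [tihoftaze]
2 Final Vowel Deletion: [tihoftaze] → [tihoftaz]
3 Final Vowel Raising: no change — [tihoftaz]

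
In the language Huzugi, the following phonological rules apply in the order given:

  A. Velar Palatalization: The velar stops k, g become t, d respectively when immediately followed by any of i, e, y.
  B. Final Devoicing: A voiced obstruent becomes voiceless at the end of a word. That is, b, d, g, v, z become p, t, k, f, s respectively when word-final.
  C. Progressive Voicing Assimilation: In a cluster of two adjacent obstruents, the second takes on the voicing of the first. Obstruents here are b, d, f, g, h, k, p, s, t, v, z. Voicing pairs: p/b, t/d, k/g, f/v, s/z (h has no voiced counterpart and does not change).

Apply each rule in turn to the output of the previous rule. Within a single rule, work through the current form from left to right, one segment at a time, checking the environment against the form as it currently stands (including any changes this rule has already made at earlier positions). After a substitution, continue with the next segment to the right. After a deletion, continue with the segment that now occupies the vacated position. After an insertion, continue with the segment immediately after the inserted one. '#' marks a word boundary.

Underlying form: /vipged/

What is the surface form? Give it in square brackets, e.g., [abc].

A Velar Palatalization: [vipged] → [vipded]
B Final Devoicing: [vipded] → [vipdet]
C Progressive Voicing Assimilation: [vipdet] → [viptet]

[viptet]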